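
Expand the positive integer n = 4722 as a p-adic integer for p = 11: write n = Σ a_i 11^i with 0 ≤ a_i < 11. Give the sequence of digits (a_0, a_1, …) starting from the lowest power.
(a_0, a_1, …) = (3, 0, 6, 3)

Repeated division by 11 gives the digits low-to-high: 4722 = 3 + 6·11^2 + 3·11^3. Digit sequence: (3, 0, 6, 3).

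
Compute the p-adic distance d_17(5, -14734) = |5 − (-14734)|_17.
d_17(5, -14734) = 1/4913

Step 1 — x − y = 5 − (-14734) = 14739. Step 2 — v_17(14739) = 3 (factor: 14739 = (17^3 · 3); the sign does not affect v_p). Step 3 — |x − y|_17 = 17^{-3} = 1/4913.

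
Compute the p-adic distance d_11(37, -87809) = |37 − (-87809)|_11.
d_11(37, -87809) = 1/14641

Step 1 — x − y = 37 − (-87809) = 87846. Step 2 — v_11(87846) = 4 (factor: 87846 = (11^4 · 6); the sign does not affect v_p). Step 3 — |x − y|_11 = 11^{-4} = 1/14641.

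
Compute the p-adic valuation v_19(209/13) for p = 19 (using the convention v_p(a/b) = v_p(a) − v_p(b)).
v_19(209/13) = 1

Factor powers of 19 from the numerator and denominator of the reduced fraction: 209 = 19^1 · 11 and 13 = 19^0 · 13. Apply v_p(a/b) = v_p(a) − v_p(b): v_19(209/13) = 1 − 0 = 1.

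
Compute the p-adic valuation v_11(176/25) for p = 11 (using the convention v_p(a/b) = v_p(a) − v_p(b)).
v_11(176/25) = 1

Factor powers of 11 from the numerator and denominator of the reduced fraction: 176 = 11^1 · 16 and 25 = 11^0 · 25. Apply v_p(a/b) = v_p(a) − v_p(b): v_11(176/25) = 1 − 0 = 1.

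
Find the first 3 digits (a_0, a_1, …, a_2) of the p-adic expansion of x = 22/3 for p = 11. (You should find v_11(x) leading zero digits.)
(a_0, …, a_2) = (0, 8, 3)

v_11(22/3) = 1, so a_0 = ... = a_0 = 0. Factor out: x = 11^1 · u with u = 2/3 a unit in ℤ_11. Expand u iteratively via a_{v+i} = u_i mod 11, u_{i+1} = (u_i − a_{v+i})/11:
  u_0 = 2/3;  a_1 = 8;  u_1 = (u_0 − 8)/11 = -2/3
  u_1 = -2/3;  a_2 = 3;  u_2 = (u_1 − 3)/11 = -1/3
Digits: (0, 8, 3).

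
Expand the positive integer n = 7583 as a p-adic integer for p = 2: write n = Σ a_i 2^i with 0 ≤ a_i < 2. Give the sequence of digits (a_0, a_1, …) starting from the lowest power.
(a_0, a_1, …) = (1, 1, 1, 1, 1, 0, 0, 1, 1, 0, 1, 1, 1)

Repeated division by 2 gives the digits low-to-high: 7583 = 1 + 1·2^1 + 1·2^2 + 1·2^3 + 1·2^4 + 1·2^7 + 1·2^8 + 1·2^10 + 1·2^11 + 1·2^12. Digit sequence: (1, 1, 1, 1, 1, 0, 0, 1, 1, 0, 1, 1, 1).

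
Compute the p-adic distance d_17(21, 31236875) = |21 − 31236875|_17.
d_17(21, 31236875) = 1/1419857

Step 1 — x − y = 21 − 31236875 = -31236854. Step 2 — v_17(-31236854) = 5 (factor: -31236854 = −(17^5 · 22); the sign does not affect v_p). Step 3 — |x − y|_17 = 17^{-5} = 1/1419857.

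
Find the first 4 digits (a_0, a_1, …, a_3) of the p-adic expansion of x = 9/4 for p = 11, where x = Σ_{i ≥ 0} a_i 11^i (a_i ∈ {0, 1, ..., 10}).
(a_0, …, a_3) = (5, 8, 2, 8)

v_11(9/4) = 0 (numerator and denominator both coprime to 11), so x ∈ ℤ_11^×. Compute digits iteratively via a_i = x_i mod 11, x_{i+1} = (x_i − a_i)/11, with x_0 = x:
  x_0 = 9/4;  a_0 = 5;  x_1 = (x_0 − 5)/11 = -1/4
  x_1 = -1/4;  a_1 = 8;  x_2 = (x_1 − 8)/11 = -3/4
  x_2 = -3/4;  a_2 = 2;  x_3 = (x_2 − 2)/11 = -1/4
  x_3 = -1/4;  a_3 = 8;  x_4 = (x_3 − 8)/11 = -3/4
Digits: (5, 8, 2, 8).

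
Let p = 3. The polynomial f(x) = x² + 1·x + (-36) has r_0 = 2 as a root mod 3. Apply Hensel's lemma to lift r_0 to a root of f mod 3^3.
r_2 = 17 (mod 27)

Hensel: r_{i+1} = r_i − f(r_i)·(f′(r_i))^{-1} mod 3^{i+2}, f′(x) = 2x + 1. Iterate:
  r_0 = 2 (mod 3)
  r_1 = 8 (mod 9)
  r_2 = 17 (mod 27)
Final: r = 17 satisfies f(r) ≡ 0 mod 3^3.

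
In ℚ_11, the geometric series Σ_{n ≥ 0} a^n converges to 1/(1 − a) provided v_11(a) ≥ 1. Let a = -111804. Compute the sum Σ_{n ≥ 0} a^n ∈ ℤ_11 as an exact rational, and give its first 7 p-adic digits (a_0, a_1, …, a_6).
Σ a^n = 1/(1 − a) = 1/111805;  first 7 digits = (1, 0, 0, 4, 3, 10, 4)

v_11(a) = 3 ≥ 1, so the series converges in ℤ_11 to 1/(1 − a) = 1/(1 − (-111804)) = 1/111805. Expand this rational in ℤ_11: compute digits iteratively via d_i = x_i mod 11, x_{i+1} = (x_i − d_i)/11. The first 7 digits are (1, 0, 0, 4, 3, 10, 4).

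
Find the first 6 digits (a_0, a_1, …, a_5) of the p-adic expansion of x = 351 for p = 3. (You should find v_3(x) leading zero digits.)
(a_0, …, a_5) = (0, 0, 0, 1, 1, 1)

v_3(351) = 3, so a_0 = ... = a_2 = 0. Factor out: x = 3^3 · u with u = 13 a unit in ℤ_3. Expand u iteratively via a_{v+i} = u_i mod 3, u_{i+1} = (u_i − a_{v+i})/3:
  u_0 = 13;  a_3 = 1;  u_1 = (u_0 − 1)/3 = 4
  u_1 = 4;  a_4 = 1;  u_2 = (u_1 − 1)/3 = 1
  u_2 = 1;  a_5 = 1;  u_3 = (u_2 − 1)/3 = 0
Digits: (0, 0, 0, 1, 1, 1).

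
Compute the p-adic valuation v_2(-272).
v_2(-272) = 4

v_2(n) is the largest exponent k such that 2^k divides n. Factor out: -272 = -2^4 · 17. (Sign doesn't affect v_p.) So v_2(-272) = 4.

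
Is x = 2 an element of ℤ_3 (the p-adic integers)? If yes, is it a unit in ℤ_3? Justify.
x ∈ ℤ_3^× (unit); v_3(x) = 0

ℤ_3 = {x ∈ ℚ_3 : v_3(x) ≥ 0} and ℤ_3^× = {x ∈ ℤ_3 : v_3(x) = 0}. Here v_3(2) = v_3(num) − v_3(den) = 0; compare against these criteria.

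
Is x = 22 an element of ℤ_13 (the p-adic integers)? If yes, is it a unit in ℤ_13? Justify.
x ∈ ℤ_13^× (unit); v_13(x) = 0

ℤ_13 = {x ∈ ℚ_13 : v_13(x) ≥ 0} and ℤ_13^× = {x ∈ ℤ_13 : v_13(x) = 0}. Here v_13(22) = v_13(num) − v_13(den) = 0; compare against these criteria.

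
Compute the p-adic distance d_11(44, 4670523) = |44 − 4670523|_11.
d_11(44, 4670523) = 1/161051

Step 1 — x − y = 44 − 4670523 = -4670479. Step 2 — v_11(-4670479) = 5 (factor: -4670479 = −(11^5 · 29); the sign does not affect v_p). Step 3 — |x − y|_11 = 11^{-5} = 1/161051.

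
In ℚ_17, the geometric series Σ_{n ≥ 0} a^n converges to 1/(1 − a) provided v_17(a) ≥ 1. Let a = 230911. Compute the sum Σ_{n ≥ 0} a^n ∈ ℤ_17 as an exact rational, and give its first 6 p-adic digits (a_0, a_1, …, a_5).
Σ a^n = 1/(1 − a) = -1/230910;  first 6 digits = (1, 0, 0, 13, 2, 0)

v_17(a) = 3 ≥ 1, so the series converges in ℤ_17 to 1/(1 − a) = 1/(1 − 230911) = -1/230910. Expand this rational in ℤ_17: compute digits iteratively via d_i = x_i mod 17, x_{i+1} = (x_i − d_i)/17. The first 6 digits are (1, 0, 0, 13, 2, 0).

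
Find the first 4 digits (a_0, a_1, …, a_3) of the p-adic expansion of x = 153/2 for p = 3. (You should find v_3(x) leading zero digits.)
(a_0, …, a_3) = (0, 0, 1, 1)

v_3(153/2) = 2, so a_0 = ... = a_1 = 0. Factor out: x = 3^2 · u with u = 17/2 a unit in ℤ_3. Expand u iteratively via a_{v+i} = u_i mod 3, u_{i+1} = (u_i − a_{v+i})/3:
  u_0 = 17/2;  a_2 = 1;  u_1 = (u_0 − 1)/3 = 5/2
  u_1 = 5/2;  a_3 = 1;  u_2 = (u_1 − 1)/3 = 1/2
Digits: (0, 0, 1, 1).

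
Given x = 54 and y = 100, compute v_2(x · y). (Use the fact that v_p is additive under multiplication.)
v_2(5400) = 3

v_p(x) = 1 (factor: 54 = 2^1 · 27); v_p(y) = 2 (factor: 100 = 2^2 · 25). Additivity: v_p(xy) = v_p(x) + v_p(y) = 1 + 2 = 3. (Direct check: xy = 5400 = 2^3 · (675).)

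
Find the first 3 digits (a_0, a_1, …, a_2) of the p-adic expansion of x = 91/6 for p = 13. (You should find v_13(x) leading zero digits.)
(a_0, …, a_2) = (0, 12, 10)

v_13(91/6) = 1, so a_0 = ... = a_0 = 0. Factor out: x = 13^1 · u with u = 7/6 a unit in ℤ_13. Expand u iteratively via a_{v+i} = u_i mod 13, u_{i+1} = (u_i − a_{v+i})/13:
  u_0 = 7/6;  a_1 = 12;  u_1 = (u_0 − 12)/13 = -5/6
  u_1 = -5/6;  a_2 = 10;  u_2 = (u_1 − 10)/13 = -5/6
Digits: (0, 12, 10).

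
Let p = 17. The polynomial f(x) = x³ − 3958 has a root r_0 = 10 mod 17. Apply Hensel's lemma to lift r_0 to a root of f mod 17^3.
r_2 = 673 (mod 4913)

Hensel: r_{i+1} = r_i − f(r_i)/f′(r_i) mod 17^{i+2}, where f′(x) = 3x². Iterate:
  r_0 = 10 (mod 17)
  r_1 = 95 (mod 289)
  r_2 = 673 (mod 4913)
Final: r = 673 with f(r) ≡ 0 mod 17^3.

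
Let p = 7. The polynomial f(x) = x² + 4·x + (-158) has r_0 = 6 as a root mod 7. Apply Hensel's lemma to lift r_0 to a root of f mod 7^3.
r_2 = 55 (mod 343)

Hensel: r_{i+1} = r_i − f(r_i)·(f′(r_i))^{-1} mod 7^{i+2}, f′(x) = 2x + 4. Iterate:
  r_0 = 6 (mod 7)
  r_1 = 6 (mod 49)
  r_2 = 55 (mod 343)
Final: r = 55 satisfies f(r) ≡ 0 mod 7^3.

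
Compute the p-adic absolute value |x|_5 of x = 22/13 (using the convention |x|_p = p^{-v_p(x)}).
|22/13|_5 = 1

Step 1 — compute v_5(x) by factoring powers of 5 out of the numerator and denominator: v_5(22/13) = 0. Step 2 — apply |x|_p = p^{-v_p(x)} = 5^{0} = 1.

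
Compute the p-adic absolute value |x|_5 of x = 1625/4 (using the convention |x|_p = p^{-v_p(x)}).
|1625/4|_5 = 1/125

Step 1 — compute v_5(x) by factoring powers of 5 out of the numerator and denominator: v_5(1625/4) = 3. Step 2 — apply |x|_p = p^{-v_p(x)} = 5^{-3} = 1/125.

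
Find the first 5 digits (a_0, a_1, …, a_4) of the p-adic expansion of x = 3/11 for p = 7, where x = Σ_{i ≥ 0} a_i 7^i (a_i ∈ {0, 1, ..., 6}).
(a_0, …, a_4) = (6, 3, 2, 6, 1)

v_7(3/11) = 0 (numerator and denominator both coprime to 7), so x ∈ ℤ_7^×. Compute digits iteratively via a_i = x_i mod 7, x_{i+1} = (x_i − a_i)/7, with x_0 = x:
  x_0 = 3/11;  a_0 = 6;  x_1 = (x_0 − 6)/7 = -9/11
  x_1 = -9/11;  a_1 = 3;  x_2 = (x_1 − 3)/7 = -6/11
  x_2 = -6/11;  a_2 = 2;  x_3 = (x_2 − 2)/7 = -4/11
  x_3 = -4/11;  a_3 = 6;  x_4 = (x_3 − 6)/7 = -10/11
  x_4 = -10/11;  a_4 = 1;  x_5 = (x_4 − 1)/7 = -3/11
Digits: (6, 3, 2, 6, 1).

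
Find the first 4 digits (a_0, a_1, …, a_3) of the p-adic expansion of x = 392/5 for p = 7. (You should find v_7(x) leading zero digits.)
(a_0, …, a_3) = (0, 0, 3, 4)

v_7(392/5) = 2, so a_0 = ... = a_1 = 0. Factor out: x = 7^2 · u with u = 8/5 a unit in ℤ_7. Expand u iteratively via a_{v+i} = u_i mod 7, u_{i+1} = (u_i − a_{v+i})/7:
  u_0 = 8/5;  a_2 = 3;  u_1 = (u_0 − 3)/7 = -1/5
  u_1 = -1/5;  a_3 = 4;  u_2 = (u_1 − 4)/7 = -3/5
Digits: (0, 0, 3, 4).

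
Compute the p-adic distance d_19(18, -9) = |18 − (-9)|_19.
d_19(18, -9) = 1

Step 1 — x − y = 18 − (-9) = 27. Step 2 — v_19(27) = 0 (factor: 27 = (19^0 · 27); the sign does not affect v_p). Step 3 — |x − y|_19 = 19^{0} = 1.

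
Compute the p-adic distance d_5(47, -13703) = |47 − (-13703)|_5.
d_5(47, -13703) = 1/625

Step 1 — x − y = 47 − (-13703) = 13750. Step 2 — v_5(13750) = 4 (factor: 13750 = (5^4 · 22); the sign does not affect v_p). Step 3 — |x − y|_5 = 5^{-4} = 1/625.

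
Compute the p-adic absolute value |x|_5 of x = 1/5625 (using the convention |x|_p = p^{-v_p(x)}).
|1/5625|_5 = 625

Step 1 — compute v_5(x) by factoring powers of 5 out of the numerator and denominator: v_5(1/5625) = -4. Step 2 — apply |x|_p = p^{-v_p(x)} = 5^{4} = 625.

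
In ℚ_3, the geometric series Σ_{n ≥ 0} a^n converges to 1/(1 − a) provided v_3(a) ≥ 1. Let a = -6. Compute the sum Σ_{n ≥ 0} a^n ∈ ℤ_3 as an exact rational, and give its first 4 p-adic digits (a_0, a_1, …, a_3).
Σ a^n = 1/(1 − a) = 1/7;  first 4 digits = (1, 1, 0, 2)

v_3(a) = 1 ≥ 1, so the series converges in ℤ_3 to 1/(1 − a) = 1/(1 − (-6)) = 1/7. Expand this rational in ℤ_3: compute digits iteratively via d_i = x_i mod 3, x_{i+1} = (x_i − d_i)/3. The first 4 digits are (1, 1, 0, 2).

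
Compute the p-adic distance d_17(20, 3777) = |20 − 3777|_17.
d_17(20, 3777) = 1/289

Step 1 — x − y = 20 − 3777 = -3757. Step 2 — v_17(-3757) = 2 (factor: -3757 = −(17^2 · 13); the sign does not affect v_p). Step 3 — |x − y|_17 = 17^{-2} = 1/289.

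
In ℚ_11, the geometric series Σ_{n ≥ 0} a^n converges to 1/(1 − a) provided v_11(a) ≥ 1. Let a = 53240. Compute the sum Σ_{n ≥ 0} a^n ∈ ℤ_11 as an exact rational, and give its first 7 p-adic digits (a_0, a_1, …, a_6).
Σ a^n = 1/(1 − a) = -1/53239;  first 7 digits = (1, 0, 0, 7, 3, 0, 5)

v_11(a) = 3 ≥ 1, so the series converges in ℤ_11 to 1/(1 − a) = 1/(1 − 53240) = -1/53239. Expand this rational in ℤ_11: compute digits iteratively via d_i = x_i mod 11, x_{i+1} = (x_i − d_i)/11. The first 7 digits are (1, 0, 0, 7, 3, 0, 5).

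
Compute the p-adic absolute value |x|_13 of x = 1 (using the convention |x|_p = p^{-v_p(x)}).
|1|_13 = 1

Step 1 — compute v_13(x) by factoring powers of 13 out of the numerator and denominator: v_13(1) = 0. Step 2 — apply |x|_p = p^{-v_p(x)} = 13^{0} = 1.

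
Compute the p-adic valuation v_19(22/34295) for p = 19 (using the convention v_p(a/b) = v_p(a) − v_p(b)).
v_19(22/34295) = -3

Factor powers of 19 from the numerator and denominator of the reduced fraction: 22 = 19^0 · 22 and 34295 = 19^3 · 5. Apply v_p(a/b) = v_p(a) − v_p(b): v_19(22/34295) = 0 − 3 = -3.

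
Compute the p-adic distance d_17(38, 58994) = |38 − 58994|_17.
d_17(38, 58994) = 1/4913

Step 1 — x − y = 38 − 58994 = -58956. Step 2 — v_17(-58956) = 3 (factor: -58956 = −(17^3 · 12); the sign does not affect v_p). Step 3 — |x − y|_17 = 17^{-3} = 1/4913.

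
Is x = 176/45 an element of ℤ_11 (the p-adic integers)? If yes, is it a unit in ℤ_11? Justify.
x ∈ ℤ_11 but not a unit; v_11(x) = 1 > 0

ℤ_11 = {x ∈ ℚ_11 : v_11(x) ≥ 0} and ℤ_11^× = {x ∈ ℤ_11 : v_11(x) = 0}. Here v_11(176/45) = v_11(num) − v_11(den) = 1; compare against these criteria.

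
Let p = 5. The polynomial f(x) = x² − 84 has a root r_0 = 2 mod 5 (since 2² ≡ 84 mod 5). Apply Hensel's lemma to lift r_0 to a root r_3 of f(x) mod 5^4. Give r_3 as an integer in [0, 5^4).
r_3 = 297 (mod 625)

Hensel's recurrence: r_{i+1} = r_i − f(r_i)·(f′(r_i))^{-1} mod 5^{i+2}, with f′(x) = 2x. Iterate:
  r_0 = 2 (mod 5)
  r_1 = 22 (mod 25)
  r_2 = 47 (mod 125)
  r_3 = 297 (mod 625)
Final: r_3 = 297, and one checks f(r_3) ≡ 0 mod 5^4.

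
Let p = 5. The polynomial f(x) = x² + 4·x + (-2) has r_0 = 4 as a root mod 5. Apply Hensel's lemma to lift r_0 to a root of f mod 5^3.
r_2 = 14 (mod 125)

Hensel: r_{i+1} = r_i − f(r_i)·(f′(r_i))^{-1} mod 5^{i+2}, f′(x) = 2x + 4. Iterate:
  r_0 = 4 (mod 5)
  r_1 = 14 (mod 25)
  r_2 = 14 (mod 125)
Final: r = 14 satisfies f(r) ≡ 0 mod 5^3.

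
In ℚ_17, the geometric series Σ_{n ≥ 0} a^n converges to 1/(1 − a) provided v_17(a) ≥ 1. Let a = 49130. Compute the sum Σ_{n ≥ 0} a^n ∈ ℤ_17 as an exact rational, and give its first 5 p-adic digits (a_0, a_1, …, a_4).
Σ a^n = 1/(1 − a) = -1/49129;  first 5 digits = (1, 0, 0, 10, 0)

v_17(a) = 3 ≥ 1, so the series converges in ℤ_17 to 1/(1 − a) = 1/(1 − 49130) = -1/49129. Expand this rational in ℤ_17: compute digits iteratively via d_i = x_i mod 17, x_{i+1} = (x_i − d_i)/17. The first 5 digits are (1, 0, 0, 10, 0).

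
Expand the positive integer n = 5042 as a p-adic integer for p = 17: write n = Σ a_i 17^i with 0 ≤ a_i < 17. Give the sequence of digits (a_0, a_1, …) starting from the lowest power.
(a_0, a_1, …) = (10, 7, 0, 1)

Repeated division by 17 gives the digits low-to-high: 5042 = 10 + 7·17^1 + 1·17^3. Digit sequence: (10, 7, 0, 1).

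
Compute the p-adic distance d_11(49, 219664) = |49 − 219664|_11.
d_11(49, 219664) = 1/14641

Step 1 — x − y = 49 − 219664 = -219615. Step 2 — v_11(-219615) = 4 (factor: -219615 = −(11^4 · 15); the sign does not affect v_p). Step 3 — |x − y|_11 = 11^{-4} = 1/14641.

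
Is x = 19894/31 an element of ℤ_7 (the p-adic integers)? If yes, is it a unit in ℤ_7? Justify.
x ∈ ℤ_7 but not a unit; v_7(x) = 3 > 0

ℤ_7 = {x ∈ ℚ_7 : v_7(x) ≥ 0} and ℤ_7^× = {x ∈ ℤ_7 : v_7(x) = 0}. Here v_7(19894/31) = v_7(num) − v_7(den) = 3; compare against these criteria.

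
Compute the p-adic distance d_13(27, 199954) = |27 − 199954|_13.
d_13(27, 199954) = 1/28561

Step 1 — x − y = 27 − 199954 = -199927. Step 2 — v_13(-199927) = 4 (factor: -199927 = −(13^4 · 7); the sign does not affect v_p). Step 3 — |x − y|_13 = 13^{-4} = 1/28561.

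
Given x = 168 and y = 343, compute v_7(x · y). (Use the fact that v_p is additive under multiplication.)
v_7(57624) = 4

v_p(x) = 1 (factor: 168 = 7^1 · 24); v_p(y) = 3 (factor: 343 = 7^3 · 1). Additivity: v_p(xy) = v_p(x) + v_p(y) = 1 + 3 = 4. (Direct check: xy = 57624 = 7^4 · (24).)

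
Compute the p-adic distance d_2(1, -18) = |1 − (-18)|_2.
d_2(1, -18) = 1

Step 1 — x − y = 1 − (-18) = 19. Step 2 — v_2(19) = 0 (factor: 19 = (2^0 · 19); the sign does not affect v_p). Step 3 — |x − y|_2 = 2^{0} = 1.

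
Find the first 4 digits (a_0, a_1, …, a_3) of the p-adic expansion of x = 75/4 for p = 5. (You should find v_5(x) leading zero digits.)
(a_0, …, a_3) = (0, 0, 2, 1)

v_5(75/4) = 2, so a_0 = ... = a_1 = 0. Factor out: x = 5^2 · u with u = 3/4 a unit in ℤ_5. Expand u iteratively via a_{v+i} = u_i mod 5, u_{i+1} = (u_i − a_{v+i})/5:
  u_0 = 3/4;  a_2 = 2;  u_1 = (u_0 − 2)/5 = -1/4
  u_1 = -1/4;  a_3 = 1;  u_2 = (u_1 − 1)/5 = -1/4
Digits: (0, 0, 2, 1).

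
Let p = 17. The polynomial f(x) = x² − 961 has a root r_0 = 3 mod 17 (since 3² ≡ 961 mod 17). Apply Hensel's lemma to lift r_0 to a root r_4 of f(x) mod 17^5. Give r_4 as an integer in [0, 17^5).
r_4 = 1419826 (mod 1419857)

Hensel's recurrence: r_{i+1} = r_i − f(r_i)·(f′(r_i))^{-1} mod 17^{i+2}, with f′(x) = 2x. Iterate:
  r_0 = 3 (mod 17)
  r_1 = 258 (mod 289)
  r_2 = 4882 (mod 4913)
  r_3 = 83490 (mod 83521)
  r_4 = 1419826 (mod 1419857)
Final: r_4 = 1419826, and one checks f(r_4) ≡ 0 mod 17^5.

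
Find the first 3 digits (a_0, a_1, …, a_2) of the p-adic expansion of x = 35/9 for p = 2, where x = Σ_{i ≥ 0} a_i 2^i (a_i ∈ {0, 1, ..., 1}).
(a_0, …, a_2) = (1, 1, 0)

v_2(35/9) = 0 (numerator and denominator both coprime to 2), so x ∈ ℤ_2^×. Compute digits iteratively via a_i = x_i mod 2, x_{i+1} = (x_i − a_i)/2, with x_0 = x:
  x_0 = 35/9;  a_0 = 1;  x_1 = (x_0 − 1)/2 = 13/9
  x_1 = 13/9;  a_1 = 1;  x_2 = (x_1 − 1)/2 = 2/9
  x_2 = 2/9;  a_2 = 0;  x_3 = (x_2 − 0)/2 = 1/9
Digits: (1, 1, 0).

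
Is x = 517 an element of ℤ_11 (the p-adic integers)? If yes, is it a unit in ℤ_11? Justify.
x ∈ ℤ_11 but not a unit; v_11(x) = 1 > 0

ℤ_11 = {x ∈ ℚ_11 : v_11(x) ≥ 0} and ℤ_11^× = {x ∈ ℤ_11 : v_11(x) = 0}. Here v_11(517) = v_11(num) − v_11(den) = 1; compare against these criteria.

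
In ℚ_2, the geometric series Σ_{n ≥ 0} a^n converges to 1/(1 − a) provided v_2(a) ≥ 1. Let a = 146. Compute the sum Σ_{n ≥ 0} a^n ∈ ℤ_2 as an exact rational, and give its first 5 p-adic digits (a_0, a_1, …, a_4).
Σ a^n = 1/(1 − a) = -1/145;  first 5 digits = (1, 1, 1, 1, 0)

v_2(a) = 1 ≥ 1, so the series converges in ℤ_2 to 1/(1 − a) = 1/(1 − 146) = -1/145. Expand this rational in ℤ_2: compute digits iteratively via d_i = x_i mod 2, x_{i+1} = (x_i − d_i)/2. The first 5 digits are (1, 1, 1, 1, 0).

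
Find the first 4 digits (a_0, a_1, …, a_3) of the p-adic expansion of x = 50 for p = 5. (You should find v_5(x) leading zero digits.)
(a_0, …, a_3) = (0, 0, 2, 0)

v_5(50) = 2, so a_0 = ... = a_1 = 0. Factor out: x = 5^2 · u with u = 2 a unit in ℤ_5. Expand u iteratively via a_{v+i} = u_i mod 5, u_{i+1} = (u_i − a_{v+i})/5:
  u_0 = 2;  a_2 = 2;  u_1 = (u_0 − 2)/5 = 0
  u_1 = 0;  a_3 = 0;  u_2 = (u_1 − 0)/5 = 0
Digits: (0, 0, 2, 0).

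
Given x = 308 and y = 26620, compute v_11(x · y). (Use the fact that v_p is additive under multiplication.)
v_11(8198960) = 4

v_p(x) = 1 (factor: 308 = 11^1 · 28); v_p(y) = 3 (factor: 26620 = 11^3 · 20). Additivity: v_p(xy) = v_p(x) + v_p(y) = 1 + 3 = 4. (Direct check: xy = 8198960 = 11^4 · (560).)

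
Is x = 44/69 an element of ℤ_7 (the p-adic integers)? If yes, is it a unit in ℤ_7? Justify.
x ∈ ℤ_7^× (unit); v_7(x) = 0

ℤ_7 = {x ∈ ℚ_7 : v_7(x) ≥ 0} and ℤ_7^× = {x ∈ ℤ_7 : v_7(x) = 0}. Here v_7(44/69) = v_7(num) − v_7(den) = 0; compare against these criteria.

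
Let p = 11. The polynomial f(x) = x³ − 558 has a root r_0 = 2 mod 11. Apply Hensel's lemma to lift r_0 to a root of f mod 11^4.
r_3 = 4303 (mod 14641)

Hensel: r_{i+1} = r_i − f(r_i)/f′(r_i) mod 11^{i+2}, where f′(x) = 3x². Iterate:
  r_0 = 2 (mod 11)
  r_1 = 68 (mod 121)
  r_2 = 310 (mod 1331)
  r_3 = 4303 (mod 14641)
Final: r = 4303 with f(r) ≡ 0 mod 11^4.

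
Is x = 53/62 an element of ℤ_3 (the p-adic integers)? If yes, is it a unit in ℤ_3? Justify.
x ∈ ℤ_3^× (unit); v_3(x) = 0

ℤ_3 = {x ∈ ℚ_3 : v_3(x) ≥ 0} and ℤ_3^× = {x ∈ ℤ_3 : v_3(x) = 0}. Here v_3(53/62) = v_3(num) − v_3(den) = 0; compare against these criteria.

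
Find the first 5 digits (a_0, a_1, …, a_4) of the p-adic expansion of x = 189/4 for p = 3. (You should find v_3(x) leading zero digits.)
(a_0, …, a_4) = (0, 0, 0, 1, 1)

v_3(189/4) = 3, so a_0 = ... = a_2 = 0. Factor out: x = 3^3 · u with u = 7/4 a unit in ℤ_3. Expand u iteratively via a_{v+i} = u_i mod 3, u_{i+1} = (u_i − a_{v+i})/3:
  u_0 = 7/4;  a_3 = 1;  u_1 = (u_0 − 1)/3 = 1/4
  u_1 = 1/4;  a_4 = 1;  u_2 = (u_1 − 1)/3 = -1/4
Digits: (0, 0, 0, 1, 1).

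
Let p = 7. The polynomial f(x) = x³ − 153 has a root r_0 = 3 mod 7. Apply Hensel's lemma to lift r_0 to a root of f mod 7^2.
r_1 = 24 (mod 49)

Hensel: r_{i+1} = r_i − f(r_i)/f′(r_i) mod 7^{i+2}, where f′(x) = 3x². Iterate:
  r_0 = 3 (mod 7)
  r_1 = 24 (mod 49)
Final: r = 24 with f(r) ≡ 0 mod 7^2.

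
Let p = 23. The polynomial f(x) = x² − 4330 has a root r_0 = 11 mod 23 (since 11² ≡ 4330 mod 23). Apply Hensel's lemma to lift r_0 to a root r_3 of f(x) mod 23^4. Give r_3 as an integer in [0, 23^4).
r_3 = 57695 (mod 279841)

Hensel's recurrence: r_{i+1} = r_i − f(r_i)·(f′(r_i))^{-1} mod 23^{i+2}, with f′(x) = 2x. Iterate:
  r_0 = 11 (mod 23)
  r_1 = 34 (mod 529)
  r_2 = 9027 (mod 12167)
  r_3 = 57695 (mod 279841)
Final: r_3 = 57695, and one checks f(r_3) ≡ 0 mod 23^4.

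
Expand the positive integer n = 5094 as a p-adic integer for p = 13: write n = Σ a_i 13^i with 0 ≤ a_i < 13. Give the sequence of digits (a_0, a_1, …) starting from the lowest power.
(a_0, a_1, …) = (11, 1, 4, 2)

Repeated division by 13 gives the digits low-to-high: 5094 = 11 + 1·13^1 + 4·13^2 + 2·13^3. Digit sequence: (11, 1, 4, 2).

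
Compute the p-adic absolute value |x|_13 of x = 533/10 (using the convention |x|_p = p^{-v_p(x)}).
|533/10|_13 = 1/13

Step 1 — compute v_13(x) by factoring powers of 13 out of the numerator and denominator: v_13(533/10) = 1. Step 2 — apply |x|_p = p^{-v_p(x)} = 13^{-1} = 1/13.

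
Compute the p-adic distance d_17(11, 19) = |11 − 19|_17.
d_17(11, 19) = 1

Step 1 — x − y = 11 − 19 = -8. Step 2 — v_17(-8) = 0 (factor: -8 = −(17^0 · 8); the sign does not affect v_p). Step 3 — |x − y|_17 = 17^{0} = 1.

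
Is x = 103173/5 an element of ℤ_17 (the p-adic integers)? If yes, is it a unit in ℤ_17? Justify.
x ∈ ℤ_17 but not a unit; v_17(x) = 3 > 0

ℤ_17 = {x ∈ ℚ_17 : v_17(x) ≥ 0} and ℤ_17^× = {x ∈ ℤ_17 : v_17(x) = 0}. Here v_17(103173/5) = v_17(num) − v_17(den) = 3; compare against these criteria.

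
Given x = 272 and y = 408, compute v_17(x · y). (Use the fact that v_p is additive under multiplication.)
v_17(110976) = 2

v_p(x) = 1 (factor: 272 = 17^1 · 16); v_p(y) = 1 (factor: 408 = 17^1 · 24). Additivity: v_p(xy) = v_p(x) + v_p(y) = 1 + 1 = 2. (Direct check: xy = 110976 = 17^2 · (384).)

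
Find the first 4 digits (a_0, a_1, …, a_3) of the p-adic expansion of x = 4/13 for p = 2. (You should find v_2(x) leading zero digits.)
(a_0, …, a_3) = (0, 0, 1, 0)

v_2(4/13) = 2, so a_0 = ... = a_1 = 0. Factor out: x = 2^2 · u with u = 1/13 a unit in ℤ_2. Expand u iteratively via a_{v+i} = u_i mod 2, u_{i+1} = (u_i − a_{v+i})/2:
  u_0 = 1/13;  a_2 = 1;  u_1 = (u_0 − 1)/2 = -6/13
  u_1 = -6/13;  a_3 = 0;  u_2 = (u_1 − 0)/2 = -3/13
Digits: (0, 0, 1, 0).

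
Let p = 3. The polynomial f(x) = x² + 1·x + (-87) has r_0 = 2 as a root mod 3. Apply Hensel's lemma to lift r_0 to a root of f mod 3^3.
r_2 = 2 (mod 27)

Hensel: r_{i+1} = r_i − f(r_i)·(f′(r_i))^{-1} mod 3^{i+2}, f′(x) = 2x + 1. Iterate:
  r_0 = 2 (mod 3)
  r_1 = 2 (mod 9)
  r_2 = 2 (mod 27)
Final: r = 2 satisfies f(r) ≡ 0 mod 3^3.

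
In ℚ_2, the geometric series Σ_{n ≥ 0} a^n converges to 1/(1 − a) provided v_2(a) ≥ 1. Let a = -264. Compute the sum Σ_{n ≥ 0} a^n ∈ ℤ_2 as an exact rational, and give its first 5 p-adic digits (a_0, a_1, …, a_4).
Σ a^n = 1/(1 − a) = 1/265;  first 5 digits = (1, 0, 0, 1, 1)

v_2(a) = 3 ≥ 1, so the series converges in ℤ_2 to 1/(1 − a) = 1/(1 − (-264)) = 1/265. Expand this rational in ℤ_2: compute digits iteratively via d_i = x_i mod 2, x_{i+1} = (x_i − d_i)/2. The first 5 digits are (1, 0, 0, 1, 1).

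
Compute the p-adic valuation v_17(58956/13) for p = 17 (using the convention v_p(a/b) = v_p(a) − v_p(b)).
v_17(58956/13) = 3

Factor powers of 17 from the numerator and denominator of the reduced fraction: 58956 = 17^3 · 12 and 13 = 17^0 · 13. Apply v_p(a/b) = v_p(a) − v_p(b): v_17(58956/13) = 3 − 0 = 3.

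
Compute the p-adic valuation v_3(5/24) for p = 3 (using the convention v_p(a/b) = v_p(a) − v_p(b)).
v_3(5/24) = -1

Factor powers of 3 from the numerator and denominator of the reduced fraction: 5 = 3^0 · 5 and 24 = 3^1 · 8. Apply v_p(a/b) = v_p(a) − v_p(b): v_3(5/24) = 0 − 1 = -1.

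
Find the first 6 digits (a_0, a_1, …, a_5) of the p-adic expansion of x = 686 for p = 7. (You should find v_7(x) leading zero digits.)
(a_0, …, a_5) = (0, 0, 0, 2, 0, 0)

v_7(686) = 3, so a_0 = ... = a_2 = 0. Factor out: x = 7^3 · u with u = 2 a unit in ℤ_7. Expand u iteratively via a_{v+i} = u_i mod 7, u_{i+1} = (u_i − a_{v+i})/7:
  u_0 = 2;  a_3 = 2;  u_1 = (u_0 − 2)/7 = 0
  u_1 = 0;  a_4 = 0;  u_2 = (u_1 − 0)/7 = 0
  u_2 = 0;  a_5 = 0;  u_3 = (u_2 − 0)/7 = 0
Digits: (0, 0, 0, 2, 0, 0).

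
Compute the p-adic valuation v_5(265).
v_5(265) = 1

v_5(n) is the largest exponent k such that 5^k divides n. Factor out: 265 = 5^1 · 53. (Sign doesn't affect v_p.) So v_5(265) = 1.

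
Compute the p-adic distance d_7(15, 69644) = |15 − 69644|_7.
d_7(15, 69644) = 1/2401

Step 1 — x − y = 15 − 69644 = -69629. Step 2 — v_7(-69629) = 4 (factor: -69629 = −(7^4 · 29); the sign does not affect v_p). Step 3 — |x − y|_7 = 7^{-4} = 1/2401.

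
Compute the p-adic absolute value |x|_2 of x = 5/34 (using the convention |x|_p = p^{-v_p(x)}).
|5/34|_2 = 2

Step 1 — compute v_2(x) by factoring powers of 2 out of the numerator and denominator: v_2(5/34) = -1. Step 2 — apply |x|_p = p^{-v_p(x)} = 2^{1} = 2.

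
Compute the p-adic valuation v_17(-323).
v_17(-323) = 1

v_17(n) is the largest exponent k such that 17^k divides n. Factor out: -323 = -17^1 · 19. (Sign doesn't affect v_p.) So v_17(-323) = 1.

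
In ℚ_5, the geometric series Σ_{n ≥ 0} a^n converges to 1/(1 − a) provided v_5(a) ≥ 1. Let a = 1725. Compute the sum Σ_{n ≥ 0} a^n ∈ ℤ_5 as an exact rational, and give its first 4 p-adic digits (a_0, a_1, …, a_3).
Σ a^n = 1/(1 − a) = -1/1724;  first 4 digits = (1, 0, 4, 3)

v_5(a) = 2 ≥ 1, so the series converges in ℤ_5 to 1/(1 − a) = 1/(1 − 1725) = -1/1724. Expand this rational in ℤ_5: compute digits iteratively via d_i = x_i mod 5, x_{i+1} = (x_i − d_i)/5. The first 4 digits are (1, 0, 4, 3).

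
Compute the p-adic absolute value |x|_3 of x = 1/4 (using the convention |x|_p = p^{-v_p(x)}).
|1/4|_3 = 1

Step 1 — compute v_3(x) by factoring powers of 3 out of the numerator and denominator: v_3(1/4) = 0. Step 2 — apply |x|_p = p^{-v_p(x)} = 3^{0} = 1.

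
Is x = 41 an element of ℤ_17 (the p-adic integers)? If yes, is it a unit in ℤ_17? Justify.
x ∈ ℤ_17^× (unit); v_17(x) = 0

ℤ_17 = {x ∈ ℚ_17 : v_17(x) ≥ 0} and ℤ_17^× = {x ∈ ℤ_17 : v_17(x) = 0}. Here v_17(41) = v_17(num) − v_17(den) = 0; compare against these criteria.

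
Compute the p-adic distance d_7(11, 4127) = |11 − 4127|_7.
d_7(11, 4127) = 1/343

Step 1 — x − y = 11 − 4127 = -4116. Step 2 — v_7(-4116) = 3 (factor: -4116 = −(7^3 · 12); the sign does not affect v_p). Step 3 — |x − y|_7 = 7^{-3} = 1/343.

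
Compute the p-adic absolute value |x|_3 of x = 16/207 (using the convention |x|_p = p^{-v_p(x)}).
|16/207|_3 = 9

Step 1 — compute v_3(x) by factoring powers of 3 out of the numerator and denominator: v_3(16/207) = -2. Step 2 — apply |x|_p = p^{-v_p(x)} = 3^{2} = 9.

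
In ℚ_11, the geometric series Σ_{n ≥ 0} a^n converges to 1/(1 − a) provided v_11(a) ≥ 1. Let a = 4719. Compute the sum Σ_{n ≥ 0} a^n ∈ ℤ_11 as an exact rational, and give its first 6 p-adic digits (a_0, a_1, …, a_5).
Σ a^n = 1/(1 − a) = -1/4718;  first 6 digits = (1, 0, 6, 3, 3, 6)

v_11(a) = 2 ≥ 1, so the series converges in ℤ_11 to 1/(1 − a) = 1/(1 − 4719) = -1/4718. Expand this rational in ℤ_11: compute digits iteratively via d_i = x_i mod 11, x_{i+1} = (x_i − d_i)/11. The first 6 digits are (1, 0, 6, 3, 3, 6).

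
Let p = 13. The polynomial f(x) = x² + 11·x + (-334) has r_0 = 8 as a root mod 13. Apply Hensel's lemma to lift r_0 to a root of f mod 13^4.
r_3 = 17259 (mod 28561)

Hensel: r_{i+1} = r_i − f(r_i)·(f′(r_i))^{-1} mod 13^{i+2}, f′(x) = 2x + 11. Iterate:
  r_0 = 8 (mod 13)
  r_1 = 21 (mod 169)
  r_2 = 1880 (mod 2197)
  r_3 = 17259 (mod 28561)
Final: r = 17259 satisfies f(r) ≡ 0 mod 13^4.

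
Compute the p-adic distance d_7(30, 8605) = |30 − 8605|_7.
d_7(30, 8605) = 1/343

Step 1 — x − y = 30 − 8605 = -8575. Step 2 — v_7(-8575) = 3 (factor: -8575 = −(7^3 · 25); the sign does not affect v_p). Step 3 — |x − y|_7 = 7^{-3} = 1/343.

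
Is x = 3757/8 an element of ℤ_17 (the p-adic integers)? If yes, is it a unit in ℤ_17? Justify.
x ∈ ℤ_17 but not a unit; v_17(x) = 2 > 0

ℤ_17 = {x ∈ ℚ_17 : v_17(x) ≥ 0} and ℤ_17^× = {x ∈ ℤ_17 : v_17(x) = 0}. Here v_17(3757/8) = v_17(num) − v_17(den) = 2; compare against these criteria.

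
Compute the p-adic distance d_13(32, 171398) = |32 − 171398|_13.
d_13(32, 171398) = 1/28561

Step 1 — x − y = 32 − 171398 = -171366. Step 2 — v_13(-171366) = 4 (factor: -171366 = −(13^4 · 6); the sign does not affect v_p). Step 3 — |x − y|_13 = 13^{-4} = 1/28561.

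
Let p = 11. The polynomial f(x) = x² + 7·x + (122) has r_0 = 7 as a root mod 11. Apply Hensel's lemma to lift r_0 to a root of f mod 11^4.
r_3 = 9544 (mod 14641)

Hensel: r_{i+1} = r_i − f(r_i)·(f′(r_i))^{-1} mod 11^{i+2}, f′(x) = 2x + 7. Iterate:
  r_0 = 7 (mod 11)
  r_1 = 106 (mod 121)
  r_2 = 227 (mod 1331)
  r_3 = 9544 (mod 14641)
Final: r = 9544 satisfies f(r) ≡ 0 mod 11^4.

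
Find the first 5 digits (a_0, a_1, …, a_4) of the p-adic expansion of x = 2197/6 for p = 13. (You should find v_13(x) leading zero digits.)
(a_0, …, a_4) = (0, 0, 0, 11, 10)

v_13(2197/6) = 3, so a_0 = ... = a_2 = 0. Factor out: x = 13^3 · u with u = 1/6 a unit in ℤ_13. Expand u iteratively via a_{v+i} = u_i mod 13, u_{i+1} = (u_i − a_{v+i})/13:
  u_0 = 1/6;  a_3 = 11;  u_1 = (u_0 − 11)/13 = -5/6
  u_1 = -5/6;  a_4 = 10;  u_2 = (u_1 − 10)/13 = -5/6
Digits: (0, 0, 0, 11, 10).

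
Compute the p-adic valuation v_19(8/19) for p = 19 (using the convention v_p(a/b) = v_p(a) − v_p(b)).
v_19(8/19) = -1

Factor powers of 19 from the numerator and denominator of the reduced fraction: 8 = 19^0 · 8 and 19 = 19^1 · 1. Apply v_p(a/b) = v_p(a) − v_p(b): v_19(8/19) = 0 − 1 = -1.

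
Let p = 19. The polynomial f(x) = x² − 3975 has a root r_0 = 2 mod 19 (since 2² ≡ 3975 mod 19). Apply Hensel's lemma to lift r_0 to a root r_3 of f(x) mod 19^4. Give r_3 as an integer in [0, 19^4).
r_3 = 33575 (mod 130321)

Hensel's recurrence: r_{i+1} = r_i − f(r_i)·(f′(r_i))^{-1} mod 19^{i+2}, with f′(x) = 2x. Iterate:
  r_0 = 2 (mod 19)
  r_1 = 2 (mod 361)
  r_2 = 6139 (mod 6859)
  r_3 = 33575 (mod 130321)
Final: r_3 = 33575, and one checks f(r_3) ≡ 0 mod 19^4.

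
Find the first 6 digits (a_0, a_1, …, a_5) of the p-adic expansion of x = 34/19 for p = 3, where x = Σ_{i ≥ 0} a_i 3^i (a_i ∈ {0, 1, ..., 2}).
(a_0, …, a_5) = (1, 2, 1, 2, 2, 0)

v_3(34/19) = 0 (numerator and denominator both coprime to 3), so x ∈ ℤ_3^×. Compute digits iteratively via a_i = x_i mod 3, x_{i+1} = (x_i − a_i)/3, with x_0 = x:
  x_0 = 34/19;  a_0 = 1;  x_1 = (x_0 − 1)/3 = 5/19
  x_1 = 5/19;  a_1 = 2;  x_2 = (x_1 − 2)/3 = -11/19
  x_2 = -11/19;  a_2 = 1;  x_3 = (x_2 − 1)/3 = -10/19
  x_3 = -10/19;  a_3 = 2;  x_4 = (x_3 − 2)/3 = -16/19
  x_4 = -16/19;  a_4 = 2;  x_5 = (x_4 − 2)/3 = -18/19
  x_5 = -18/19;  a_5 = 0;  x_6 = (x_5 − 0)/3 = -6/19
Digits: (1, 2, 1, 2, 2, 0).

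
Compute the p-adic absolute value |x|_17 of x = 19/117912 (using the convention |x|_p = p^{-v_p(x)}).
|19/117912|_17 = 4913

Step 1 — compute v_17(x) by factoring powers of 17 out of the numerator and denominator: v_17(19/117912) = -3. Step 2 — apply |x|_p = p^{-v_p(x)} = 17^{3} = 4913.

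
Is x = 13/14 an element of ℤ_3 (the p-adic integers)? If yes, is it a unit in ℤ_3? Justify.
x ∈ ℤ_3^× (unit); v_3(x) = 0

ℤ_3 = {x ∈ ℚ_3 : v_3(x) ≥ 0} and ℤ_3^× = {x ∈ ℤ_3 : v_3(x) = 0}. Here v_3(13/14) = v_3(num) − v_3(den) = 0; compare against these criteria.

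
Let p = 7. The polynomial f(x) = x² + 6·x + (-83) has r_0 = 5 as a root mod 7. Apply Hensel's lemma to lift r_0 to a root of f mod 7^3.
r_2 = 166 (mod 343)

Hensel: r_{i+1} = r_i − f(r_i)·(f′(r_i))^{-1} mod 7^{i+2}, f′(x) = 2x + 6. Iterate:
  r_0 = 5 (mod 7)
  r_1 = 19 (mod 49)
  r_2 = 166 (mod 343)
Final: r = 166 satisfies f(r) ≡ 0 mod 7^3.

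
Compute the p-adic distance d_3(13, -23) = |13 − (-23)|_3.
d_3(13, -23) = 1/9

Step 1 — x − y = 13 − (-23) = 36. Step 2 — v_3(36) = 2 (factor: 36 = (3^2 · 4); the sign does not affect v_p). Step 3 — |x − y|_3 = 3^{-2} = 1/9.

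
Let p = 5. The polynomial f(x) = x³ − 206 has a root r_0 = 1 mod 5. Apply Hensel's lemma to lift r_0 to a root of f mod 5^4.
r_3 = 261 (mod 625)

Hensel: r_{i+1} = r_i − f(r_i)/f′(r_i) mod 5^{i+2}, where f′(x) = 3x². Iterate:
  r_0 = 1 (mod 5)
  r_1 = 11 (mod 25)
  r_2 = 11 (mod 125)
  r_3 = 261 (mod 625)
Final: r = 261 with f(r) ≡ 0 mod 5^4.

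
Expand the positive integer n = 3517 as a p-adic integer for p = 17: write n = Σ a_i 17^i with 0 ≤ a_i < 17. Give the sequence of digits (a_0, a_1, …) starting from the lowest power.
(a_0, a_1, …) = (15, 2, 12)

Repeated division by 17 gives the digits low-to-high: 3517 = 15 + 2·17^1 + 12·17^2. Digit sequence: (15, 2, 12).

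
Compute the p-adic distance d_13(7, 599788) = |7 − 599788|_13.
d_13(7, 599788) = 1/28561

Step 1 — x − y = 7 − 599788 = -599781. Step 2 — v_13(-599781) = 4 (factor: -599781 = −(13^4 · 21); the sign does not affect v_p). Step 3 — |x − y|_13 = 13^{-4} = 1/28561.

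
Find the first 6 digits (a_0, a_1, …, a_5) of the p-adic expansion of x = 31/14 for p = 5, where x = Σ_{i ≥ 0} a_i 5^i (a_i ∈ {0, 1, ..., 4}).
(a_0, …, a_5) = (4, 0, 1, 3, 4, 3)

v_5(31/14) = 0 (numerator and denominator both coprime to 5), so x ∈ ℤ_5^×. Compute digits iteratively via a_i = x_i mod 5, x_{i+1} = (x_i − a_i)/5, with x_0 = x:
  x_0 = 31/14;  a_0 = 4;  x_1 = (x_0 − 4)/5 = -5/14
  x_1 = -5/14;  a_1 = 0;  x_2 = (x_1 − 0)/5 = -1/14
  x_2 = -1/14;  a_2 = 1;  x_3 = (x_2 − 1)/5 = -3/14
  x_3 = -3/14;  a_3 = 3;  x_4 = (x_3 − 3)/5 = -9/14
  x_4 = -9/14;  a_4 = 4;  x_5 = (x_4 − 4)/5 = -13/14
  x_5 = -13/14;  a_5 = 3;  x_6 = (x_5 − 3)/5 = -11/14
Digits: (4, 0, 1, 3, 4, 3).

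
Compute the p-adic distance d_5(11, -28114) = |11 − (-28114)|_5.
d_5(11, -28114) = 1/3125

Step 1 — x − y = 11 − (-28114) = 28125. Step 2 — v_5(28125) = 5 (factor: 28125 = (5^5 · 9); the sign does not affect v_p). Step 3 — |x − y|_5 = 5^{-5} = 1/3125.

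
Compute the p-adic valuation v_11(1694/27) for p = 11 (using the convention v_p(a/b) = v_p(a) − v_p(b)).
v_11(1694/27) = 2

Factor powers of 11 from the numerator and denominator of the reduced fraction: 1694 = 11^2 · 14 and 27 = 11^0 · 27. Apply v_p(a/b) = v_p(a) − v_p(b): v_11(1694/27) = 2 − 0 = 2.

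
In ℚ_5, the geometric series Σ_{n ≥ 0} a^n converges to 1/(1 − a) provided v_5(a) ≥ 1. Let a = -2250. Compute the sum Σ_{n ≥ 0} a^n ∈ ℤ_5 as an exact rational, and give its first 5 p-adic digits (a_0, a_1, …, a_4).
Σ a^n = 1/(1 − a) = 1/2251;  first 5 digits = (1, 0, 0, 2, 1)

v_5(a) = 3 ≥ 1, so the series converges in ℤ_5 to 1/(1 − a) = 1/(1 − (-2250)) = 1/2251. Expand this rational in ℤ_5: compute digits iteratively via d_i = x_i mod 5, x_{i+1} = (x_i − d_i)/5. The first 5 digits are (1, 0, 0, 2, 1).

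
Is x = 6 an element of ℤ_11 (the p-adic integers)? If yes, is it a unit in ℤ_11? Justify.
x ∈ ℤ_11^× (unit); v_11(x) = 0

ℤ_11 = {x ∈ ℚ_11 : v_11(x) ≥ 0} and ℤ_11^× = {x ∈ ℤ_11 : v_11(x) = 0}. Here v_11(6) = v_11(num) − v_11(den) = 0; compare against these criteria.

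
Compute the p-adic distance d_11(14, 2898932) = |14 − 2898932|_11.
d_11(14, 2898932) = 1/161051

Step 1 — x − y = 14 − 2898932 = -2898918. Step 2 — v_11(-2898918) = 5 (factor: -2898918 = −(11^5 · 18); the sign does not affect v_p). Step 3 — |x − y|_11 = 11^{-5} = 1/161051.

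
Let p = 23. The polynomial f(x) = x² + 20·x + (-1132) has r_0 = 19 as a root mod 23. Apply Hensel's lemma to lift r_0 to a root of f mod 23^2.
r_1 = 272 (mod 529)

Hensel: r_{i+1} = r_i − f(r_i)·(f′(r_i))^{-1} mod 23^{i+2}, f′(x) = 2x + 20. Iterate:
  r_0 = 19 (mod 23)
  r_1 = 272 (mod 529)
Final: r = 272 satisfies f(r) ≡ 0 mod 23^2.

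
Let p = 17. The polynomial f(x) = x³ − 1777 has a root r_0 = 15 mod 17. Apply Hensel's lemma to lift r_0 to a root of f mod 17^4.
r_3 = 72469 (mod 83521)

Hensel: r_{i+1} = r_i − f(r_i)/f′(r_i) mod 17^{i+2}, where f′(x) = 3x². Iterate:
  r_0 = 15 (mod 17)
  r_1 = 219 (mod 289)
  r_2 = 3687 (mod 4913)
  r_3 = 72469 (mod 83521)
Final: r = 72469 with f(r) ≡ 0 mod 17^4.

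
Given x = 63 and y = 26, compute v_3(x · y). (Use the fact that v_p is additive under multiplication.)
v_3(1638) = 2

v_p(x) = 2 (factor: 63 = 3^2 · 7); v_p(y) = 0 (factor: 26 = 3^0 · 26). Additivity: v_p(xy) = v_p(x) + v_p(y) = 2 + 0 = 2. (Direct check: xy = 1638 = 3^2 · (182).)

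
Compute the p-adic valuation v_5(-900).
v_5(-900) = 2

v_5(n) is the largest exponent k such that 5^k divides n. Factor out: -900 = -5^2 · 36. (Sign doesn't affect v_p.) So v_5(-900) = 2.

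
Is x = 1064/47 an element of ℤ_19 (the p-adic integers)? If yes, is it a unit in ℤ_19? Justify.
x ∈ ℤ_19 but not a unit; v_19(x) = 1 > 0

ℤ_19 = {x ∈ ℚ_19 : v_19(x) ≥ 0} and ℤ_19^× = {x ∈ ℤ_19 : v_19(x) = 0}. Here v_19(1064/47) = v_19(num) − v_19(den) = 1; compare against these criteria.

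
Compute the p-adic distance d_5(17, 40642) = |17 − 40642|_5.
d_5(17, 40642) = 1/3125

Step 1 — x − y = 17 − 40642 = -40625. Step 2 — v_5(-40625) = 5 (factor: -40625 = −(5^5 · 13); the sign does not affect v_p). Step 3 — |x − y|_5 = 5^{-5} = 1/3125.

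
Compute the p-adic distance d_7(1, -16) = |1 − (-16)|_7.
d_7(1, -16) = 1

Step 1 — x − y = 1 − (-16) = 17. Step 2 — v_7(17) = 0 (factor: 17 = (7^0 · 17); the sign does not affect v_p). Step 3 — |x − y|_7 = 7^{0} = 1.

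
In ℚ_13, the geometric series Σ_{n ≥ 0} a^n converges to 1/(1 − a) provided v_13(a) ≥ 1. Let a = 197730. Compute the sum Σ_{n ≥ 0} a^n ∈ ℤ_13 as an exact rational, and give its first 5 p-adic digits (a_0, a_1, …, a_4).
Σ a^n = 1/(1 − a) = -1/197729;  first 5 digits = (1, 0, 0, 12, 6)

v_13(a) = 3 ≥ 1, so the series converges in ℤ_13 to 1/(1 − a) = 1/(1 − 197730) = -1/197729. Expand this rational in ℤ_13: compute digits iteratively via d_i = x_i mod 13, x_{i+1} = (x_i − d_i)/13. The first 5 digits are (1, 0, 0, 12, 6).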